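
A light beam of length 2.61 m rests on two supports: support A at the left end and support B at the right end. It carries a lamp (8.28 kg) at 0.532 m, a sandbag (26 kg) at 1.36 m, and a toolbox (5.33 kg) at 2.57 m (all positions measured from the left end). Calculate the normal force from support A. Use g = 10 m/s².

R_A ≈ 191 N

About support B:
Lamp: 8.28 × 10 = 82.8 N down at 0.532 m → arm 2.078 m, τ = 82.8 × 2.078 = 172.1 N·m counterclockwise.
Sandbag: 26 × 10 = 260 N down at 1.36 m → arm 1.25 m, τ = 260 × 1.25 = 325 N·m counterclockwise.
Toolbox: 5.33 × 10 = 53.3 N down at 2.57 m → arm 0.04 m, τ = 53.3 × 0.04 = 2.132 N·m counterclockwise.
Net load moment about support B = 499.2 N·m counterclockwise.
Reaction R at support A is upward at 0 m, arm 2.61 m → moment R × 2.61 clockwise.
Στ = 0 ⇒ R × 2.61 = 499.2 ⇒ R = 191 N.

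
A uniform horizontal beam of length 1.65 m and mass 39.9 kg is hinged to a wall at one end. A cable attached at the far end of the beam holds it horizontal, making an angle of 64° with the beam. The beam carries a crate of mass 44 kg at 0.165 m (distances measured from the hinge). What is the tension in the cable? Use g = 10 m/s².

Sum moments about the hinge (the unknown hinge reaction has zero arm there).
Beam weight: 39.9 × 10 = 399 N down at 0.825 m → arm 0.825 m, τ = 399 × 0.825 = 329.2 N·m clockwise.
Crate: 44 × 10 = 440 N down at 0.165 m → arm 0.165 m, τ = 440 × 0.165 = 72.6 N·m clockwise.
Total clockwise load moment = 401.8 N·m.
The cable tension T acts at 1.65 m; only its component perpendicular to the beam, T sinθ, produces torque. sin 64° = 0.8988.
For rotational equilibrium, T × 1.65 × 0.8988 = 401.8, so T = 401.8 / 1.483 = 271 N.

T ≈ 271 N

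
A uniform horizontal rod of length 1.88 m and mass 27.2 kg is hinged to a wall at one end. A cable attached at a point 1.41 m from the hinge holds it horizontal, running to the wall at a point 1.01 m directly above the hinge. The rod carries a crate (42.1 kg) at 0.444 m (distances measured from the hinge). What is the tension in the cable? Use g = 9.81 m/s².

T ≈ 529 N

Taking torques about the hinge:
Beam weight: 27.2 × 9.81 = 266.8 N down at 0.94 m → arm 0.94 m, τ = 266.8 × 0.94 = 250.8 N·m clockwise.
Crate: 42.1 × 9.81 = 413 N down at 0.444 m → arm 0.444 m, τ = 413 × 0.444 = 183.4 N·m clockwise.
Total clockwise load moment = 434.2 N·m.
The cable tension T acts at 1.41 m; only its component perpendicular to the rod, T sinθ, produces torque. sinθ = h/√(h²+d²) = 1.01/√(1.01²+1.41²) = 0.5823.
For rotational equilibrium, T × 1.41 × 0.5823 = 434.2, so T = 434.2 / 0.821 = 529 N.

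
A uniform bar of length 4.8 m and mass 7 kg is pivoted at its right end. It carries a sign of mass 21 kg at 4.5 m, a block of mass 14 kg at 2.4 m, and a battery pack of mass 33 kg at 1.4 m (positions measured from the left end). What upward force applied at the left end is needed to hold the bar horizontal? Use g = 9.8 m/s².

F ≈ 345 N

Sum moments about the right end (the unknown pivot reaction has zero arm there).
Beam weight: 7 × 9.8 = 68.6 N down at 2.4 m → arm 2.4 m, τ = 68.6 × 2.4 = 164.6 N·m counterclockwise.
Sign: 21 × 9.8 = 205.8 N down at 4.5 m → arm 0.3 m, τ = 205.8 × 0.3 = 61.74 N·m counterclockwise.
Block: 14 × 9.8 = 137.2 N down at 2.4 m → arm 2.4 m, τ = 137.2 × 2.4 = 329.3 N·m counterclockwise.
Battery pack: 33 × 9.8 = 323.4 N down at 1.4 m → arm 3.4 m, τ = 323.4 × 3.4 = 1100 N·m counterclockwise.
Net moment of the loads = 1656 N·m counterclockwise.
The upward force F acts at the left end, arm 4.8 m, giving F × 4.8 clockwise.
Balancing moments: F × 4.8 = 1656, giving F = 1656 / 4.8 = 345 N.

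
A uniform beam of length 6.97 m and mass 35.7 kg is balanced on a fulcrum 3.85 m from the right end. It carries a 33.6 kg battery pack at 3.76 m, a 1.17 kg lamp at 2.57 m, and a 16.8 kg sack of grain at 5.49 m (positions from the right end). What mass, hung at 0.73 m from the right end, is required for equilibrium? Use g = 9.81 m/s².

m ≈ 3.21 kg

Taking torques about the fulcrum (at 3.85 m from the right end):
Beam weight: 35.7 × 9.81 = 350.2 N down at 3.485 m → arm 0.365 m, τ = 350.2 × 0.365 = 127.8 N·m clockwise.
Battery pack: 33.6 × 9.81 = 329.6 N down at 3.76 m → arm 0.09 m, τ = 329.6 × 0.09 = 29.66 N·m clockwise.
Lamp: 1.17 × 9.81 = 11.48 N down at 2.57 m → arm 1.28 m, τ = 11.48 × 1.28 = 14.69 N·m clockwise.
Sack of grain: 16.8 × 9.81 = 164.8 N down at 5.49 m → arm 1.64 m, τ = 164.8 × 1.64 = 270.3 N·m counterclockwise.
Net moment of known loads = 98.15 N·m counterclockwise.
An unknown mass m at 0.73 m has arm 3.12 m; its moment is m·g·3.12 clockwise.
Στ = 0 ⇒ m × 9.81 × 3.12 = 98.15 ⇒ m = 98.15 / (9.81 × 3.12) = 3.21 kg.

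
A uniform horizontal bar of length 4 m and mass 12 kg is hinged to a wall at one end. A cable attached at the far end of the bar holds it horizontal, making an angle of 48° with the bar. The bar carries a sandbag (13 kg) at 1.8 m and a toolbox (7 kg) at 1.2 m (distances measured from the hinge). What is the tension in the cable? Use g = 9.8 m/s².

Sum moments about the hinge (the unknown hinge reaction has zero arm there).
Beam weight: 12 × 9.8 = 117.6 N down at 2 m → arm 2 m, τ = 117.6 × 2 = 235.2 N·m clockwise.
Sandbag: 13 × 9.8 = 127.4 N down at 1.8 m → arm 1.8 m, τ = 127.4 × 1.8 = 229.3 N·m clockwise.
Toolbox: 7 × 9.8 = 68.6 N down at 1.2 m → arm 1.2 m, τ = 68.6 × 1.2 = 82.32 N·m clockwise.
Total clockwise load moment = 546.8 N·m.
The cable tension T acts at 4 m; only its component perpendicular to the bar, T sinθ, produces torque. sin 48° = 0.7431.
Setting net torque to zero: T × 4 × 0.7431 = 546.8 → T = 546.8 / 2.972 = 184 N.

T ≈ 184 N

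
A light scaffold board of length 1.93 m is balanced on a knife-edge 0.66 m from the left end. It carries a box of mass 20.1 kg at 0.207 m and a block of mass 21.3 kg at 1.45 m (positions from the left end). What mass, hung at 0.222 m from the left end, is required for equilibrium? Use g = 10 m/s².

Choose the knife-edge (at 0.66 m from the left end) as the axis so the support reaction has zero arm there.
Box: 20.1 × 10 = 201 N down at 0.207 m → arm 0.453 m, τ = 201 × 0.453 = 91.05 N·m counterclockwise.
Block: 21.3 × 10 = 213 N down at 1.45 m → arm 0.79 m, τ = 213 × 0.79 = 168.3 N·m clockwise.
Net moment of known loads = 77.25 N·m clockwise.
An unknown mass m at 0.222 m has arm 0.438 m; its moment is m·g·0.438 counterclockwise.
Balancing moments: m × 10 × 0.438 = 77.25, giving m = 77.25 / (10 × 0.438) = 17.6 kg.

m ≈ 17.6 kg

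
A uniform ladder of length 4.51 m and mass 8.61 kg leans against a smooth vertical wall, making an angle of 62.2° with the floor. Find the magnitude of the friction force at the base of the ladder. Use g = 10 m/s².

f ≈ 22.7 N

About the foot of the ladder:
Ladder weight 8.61×10 = 86.1 N acts at 2.255 m along the ladder; its horizontal arm is 2.255·cos62.2° = 1.052 m → τ = 90.58 N·m clockwise.
Wall normal N acts horizontally at the top; its moment arm is the height L sinθ = 4.51·sin62.2° = 3.989 m, counterclockwise.
Στ = 0 ⇒ N × 3.989 = 90.58 ⇒ N = 22.7 N.
ΣFx = 0: friction at the foot balances the wall's push, so f = N_wall = 22.7 N.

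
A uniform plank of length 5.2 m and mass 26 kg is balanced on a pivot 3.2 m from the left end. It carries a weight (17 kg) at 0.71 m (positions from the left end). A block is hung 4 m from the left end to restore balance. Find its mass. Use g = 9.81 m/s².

Taking torques about the pivot (at 3.2 m from the left end):
Beam weight: 26 × 9.81 = 255.1 N down at 2.6 m → arm 0.6 m, τ = 255.1 × 0.6 = 153.1 N·m counterclockwise.
Weight: 17 × 9.81 = 166.8 N down at 0.71 m → arm 2.49 m, τ = 166.8 × 2.49 = 415.3 N·m counterclockwise.
Net moment of known loads = 568.4 N·m counterclockwise.
An unknown mass m at 4 m has arm 0.8 m; its moment is m·g·0.8 clockwise.
For rotational equilibrium, m × 9.81 × 0.8 = 568.4, so m = 568.4 / (9.81 × 0.8) = 72.4 kg.

m ≈ 72.4 kg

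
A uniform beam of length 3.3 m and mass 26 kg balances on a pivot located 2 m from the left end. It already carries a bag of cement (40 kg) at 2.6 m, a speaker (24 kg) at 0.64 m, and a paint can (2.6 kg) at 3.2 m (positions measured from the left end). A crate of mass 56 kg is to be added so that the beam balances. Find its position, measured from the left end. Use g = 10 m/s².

Taking torques about the pivot (at 2 m from the left end):
Beam weight: 26 × 10 = 260 N down at 1.65 m → arm 0.35 m, τ = 260 × 0.35 = 91 N·m counterclockwise.
Bag of cement: 40 × 10 = 400 N down at 2.6 m → arm 0.6 m, τ = 400 × 0.6 = 240 N·m clockwise.
Speaker: 24 × 10 = 240 N down at 0.64 m → arm 1.36 m, τ = 240 × 1.36 = 326.4 N·m counterclockwise.
Paint can: 2.6 × 10 = 26 N down at 3.2 m → arm 1.2 m, τ = 26 × 1.2 = 31.2 N·m clockwise.
Net moment of existing loads = 146.2 N·m counterclockwise.
The crate weighs 56 × 10 = 560 N and must supply an equal clockwise moment, so its lever arm about the pivot is 146.2 / 560 = 0.261 m.
That puts it at 2 + 0.261 = 2.26 m from the left end.

x ≈ 2.26 m from the left end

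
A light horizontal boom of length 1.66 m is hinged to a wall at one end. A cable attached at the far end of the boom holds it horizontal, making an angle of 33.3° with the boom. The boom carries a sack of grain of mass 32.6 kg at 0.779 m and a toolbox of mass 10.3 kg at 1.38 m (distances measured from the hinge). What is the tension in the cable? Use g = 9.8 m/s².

Taking torques about the hinge:
Sack of grain: 32.6 × 9.8 = 319.5 N down at 0.779 m → arm 0.779 m, τ = 319.5 × 0.779 = 248.9 N·m clockwise.
Toolbox: 10.3 × 9.8 = 100.9 N down at 1.38 m → arm 1.38 m, τ = 100.9 × 1.38 = 139.2 N·m clockwise.
Total clockwise load moment = 388.1 N·m.
The cable tension T acts at 1.66 m; only its component perpendicular to the boom, T sinθ, produces torque. sin 33.3° = 0.549.
Setting net torque to zero: T × 1.66 × 0.549 = 388.1 → T = 388.1 / 0.9113 = 426 N.

T ≈ 426 N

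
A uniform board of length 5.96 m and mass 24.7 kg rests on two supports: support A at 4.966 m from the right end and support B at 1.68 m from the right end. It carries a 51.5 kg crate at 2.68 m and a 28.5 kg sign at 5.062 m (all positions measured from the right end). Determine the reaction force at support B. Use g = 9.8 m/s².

Take moments about support A.
Beam weight: 24.7 × 9.8 = 242.1 N down at 2.98 m → arm 1.986 m, τ = 242.1 × 1.986 = 480.8 N·m clockwise.
Crate: 51.5 × 9.8 = 504.7 N down at 2.68 m → arm 2.286 m, τ = 504.7 × 2.286 = 1154 N·m clockwise.
Sign: 28.5 × 9.8 = 279.3 N down at 5.062 m → arm 0.096 m, τ = 279.3 × 0.096 = 26.81 N·m counterclockwise.
Net load moment about support A = 1608 N·m clockwise.
Reaction R at support B is upward at 1.68 m, arm 3.286 m → moment R × 3.286 counterclockwise.
Setting net torque to zero: R × 3.286 = 1608 → R = 489 N.

R_B ≈ 489 N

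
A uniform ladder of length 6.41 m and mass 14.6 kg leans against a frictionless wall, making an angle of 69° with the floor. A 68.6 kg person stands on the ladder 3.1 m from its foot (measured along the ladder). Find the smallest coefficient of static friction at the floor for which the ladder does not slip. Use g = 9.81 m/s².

μ_min ≈ 0.187

Take moments about the foot of the ladder.
Ladder weight 14.6×9.81 = 143.2 N acts at 3.205 m along the ladder; its horizontal arm is 3.205·cos69° = 1.149 m → τ = 164.5 N·m clockwise.
Person: 68.6×9.81 = 673 N at 3.1 m → arm 1.111 m → τ = 747.7 N·m clockwise.
Wall normal N acts horizontally at the top; its moment arm is the height L sinθ = 6.41·sin69° = 5.984 m, counterclockwise.
For rotational equilibrium, N × 5.984 = 912.2, so N = 152.4 N.
ΣFx = 0 ⇒ f = N_wall = 152.4 N. ΣFy = 0 ⇒ N_floor = 816.2 N.
μ_min = f / N_floor = 152.4 / 816.2 = 0.187.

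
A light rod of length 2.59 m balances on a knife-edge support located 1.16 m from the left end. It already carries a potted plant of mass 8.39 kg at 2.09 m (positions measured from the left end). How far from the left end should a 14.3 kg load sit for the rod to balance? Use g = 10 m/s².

x ≈ 0.614 m from the left end

Choose the knife-edge support (at 1.16 m from the left end) as the axis so the support reaction has zero arm there.
Potted plant: 8.39 × 10 = 83.9 N down at 2.09 m → arm 0.93 m, τ = 83.9 × 0.93 = 78.03 N·m clockwise.
Net moment of existing loads = 78.03 N·m clockwise.
The load weighs 14.3 × 10 = 143 N and must supply an equal counterclockwise moment, so its lever arm about the knife-edge support is 78.03 / 143 = 0.546 m.
That puts it at 1.16 − 0.546 = 0.614 m from the left end.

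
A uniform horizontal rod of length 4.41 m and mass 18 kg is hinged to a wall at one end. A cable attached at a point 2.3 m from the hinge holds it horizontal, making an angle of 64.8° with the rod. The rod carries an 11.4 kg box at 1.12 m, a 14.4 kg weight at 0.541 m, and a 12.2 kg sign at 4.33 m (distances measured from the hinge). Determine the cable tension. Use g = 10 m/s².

T ≈ 543 N

Take moments about the hinge.
Beam weight: 18 × 10 = 180 N down at 2.205 m → arm 2.205 m, τ = 180 × 2.205 = 396.9 N·m clockwise.
Box: 11.4 × 10 = 114 N down at 1.12 m → arm 1.12 m, τ = 114 × 1.12 = 127.7 N·m clockwise.
Weight: 14.4 × 10 = 144 N down at 0.541 m → arm 0.541 m, τ = 144 × 0.541 = 77.9 N·m clockwise.
Sign: 12.2 × 10 = 122 N down at 4.33 m → arm 4.33 m, τ = 122 × 4.33 = 528.3 N·m clockwise.
Total clockwise load moment = 1131 N·m.
The cable tension T acts at 2.3 m; only its component perpendicular to the rod, T sinθ, produces torque. sin 64.8° = 0.9048.
For rotational equilibrium, T × 2.3 × 0.9048 = 1131, so T = 1131 / 2.081 = 543 N.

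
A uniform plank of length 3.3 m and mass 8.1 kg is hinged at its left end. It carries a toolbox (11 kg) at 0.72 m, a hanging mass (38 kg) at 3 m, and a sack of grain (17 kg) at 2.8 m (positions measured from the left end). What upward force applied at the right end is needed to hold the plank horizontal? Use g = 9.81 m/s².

Take moments about the left end.
Beam weight: 8.1 × 9.81 = 79.46 N down at 1.65 m → arm 1.65 m, τ = 79.46 × 1.65 = 131.1 N·m clockwise.
Toolbox: 11 × 9.81 = 107.9 N down at 0.72 m → arm 0.72 m, τ = 107.9 × 0.72 = 77.69 N·m clockwise.
Hanging mass: 38 × 9.81 = 372.8 N down at 3 m → arm 3 m, τ = 372.8 × 3 = 1118 N·m clockwise.
Sack of grain: 17 × 9.81 = 166.8 N down at 2.8 m → arm 2.8 m, τ = 166.8 × 2.8 = 467 N·m clockwise.
Net moment of the loads = 1794 N·m clockwise.
The upward force F acts at the right end, arm 3.3 m, giving F × 3.3 counterclockwise.
Balancing moments: F × 3.3 = 1794, giving F = 1794 / 3.3 = 544 N.

F ≈ 544 N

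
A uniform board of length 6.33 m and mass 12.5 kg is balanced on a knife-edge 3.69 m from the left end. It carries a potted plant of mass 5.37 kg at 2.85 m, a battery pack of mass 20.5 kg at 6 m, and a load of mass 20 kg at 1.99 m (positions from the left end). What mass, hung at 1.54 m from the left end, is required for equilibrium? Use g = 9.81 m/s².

Take moments about the knife-edge (at 3.69 m from the left end).
Beam weight: 12.5 × 9.81 = 122.6 N down at 3.165 m → arm 0.525 m, τ = 122.6 × 0.525 = 64.36 N·m counterclockwise.
Potted plant: 5.37 × 9.81 = 52.68 N down at 2.85 m → arm 0.84 m, τ = 52.68 × 0.84 = 44.25 N·m counterclockwise.
Battery pack: 20.5 × 9.81 = 201.1 N down at 6 m → arm 2.31 m, τ = 201.1 × 2.31 = 464.5 N·m clockwise.
Load: 20 × 9.81 = 196.2 N down at 1.99 m → arm 1.7 m, τ = 196.2 × 1.7 = 333.5 N·m counterclockwise.
Net moment of known loads = 22.39 N·m clockwise.
An unknown mass m at 1.54 m has arm 2.15 m; its moment is m·g·2.15 counterclockwise.
For rotational equilibrium, m × 9.81 × 2.15 = 22.39, so m = 22.39 / (9.81 × 2.15) = 1.06 kg.

m ≈ 1.06 kg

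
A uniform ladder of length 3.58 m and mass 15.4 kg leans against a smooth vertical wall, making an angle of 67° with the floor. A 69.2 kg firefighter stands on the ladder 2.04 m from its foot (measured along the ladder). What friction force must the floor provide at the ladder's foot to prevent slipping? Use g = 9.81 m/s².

f ≈ 196 N

Choose the foot of the ladder as the axis so the floor normal and friction both act there and drop out.
Ladder weight 15.4×9.81 = 151.1 N acts at 1.79 m along the ladder; its horizontal arm is 1.79·cos67° = 0.6994 m → τ = 105.7 N·m clockwise.
Firefighter: 69.2×9.81 = 678.9 N at 2.04 m → arm 0.7971 m → τ = 541.2 N·m clockwise.
Wall normal N acts horizontally at the top; its moment arm is the height L sinθ = 3.58·sin67° = 3.295 m, counterclockwise.
Στ = 0 ⇒ N × 3.295 = 646.9 ⇒ N = 196 N.
ΣFx = 0: friction at the foot balances the wall's push, so f = N_wall = 196 N.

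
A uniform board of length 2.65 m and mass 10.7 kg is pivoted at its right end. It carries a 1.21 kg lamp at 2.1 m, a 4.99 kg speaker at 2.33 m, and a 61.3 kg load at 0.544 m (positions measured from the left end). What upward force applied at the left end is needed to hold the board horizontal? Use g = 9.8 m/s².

Sum moments about the right end (the unknown pivot reaction has zero arm there).
Beam weight: 10.7 × 9.8 = 104.9 N down at 1.325 m → arm 1.325 m, τ = 104.9 × 1.325 = 139 N·m counterclockwise.
Lamp: 1.21 × 9.8 = 11.86 N down at 2.1 m → arm 0.55 m, τ = 11.86 × 0.55 = 6.523 N·m counterclockwise.
Speaker: 4.99 × 9.8 = 48.9 N down at 2.33 m → arm 0.32 m, τ = 48.9 × 0.32 = 15.65 N·m counterclockwise.
Load: 61.3 × 9.8 = 600.7 N down at 0.544 m → arm 2.106 m, τ = 600.7 × 2.106 = 1265 N·m counterclockwise.
Net moment of the loads = 1426 N·m counterclockwise.
The upward force F acts at the left end, arm 2.65 m, giving F × 2.65 clockwise.
Στ = 0 ⇒ F × 2.65 = 1426 ⇒ F = 1426 / 2.65 = 538 N.

F ≈ 538 N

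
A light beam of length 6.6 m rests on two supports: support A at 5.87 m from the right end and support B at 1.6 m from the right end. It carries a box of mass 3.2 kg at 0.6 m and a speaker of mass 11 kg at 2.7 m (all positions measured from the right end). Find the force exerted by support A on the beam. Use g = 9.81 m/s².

Take moments about support B.
Box: 3.2 × 9.81 = 31.39 N down at 0.6 m → arm 1 m, τ = 31.39 × 1 = 31.39 N·m clockwise.
Speaker: 11 × 9.81 = 107.9 N down at 2.7 m → arm 1.1 m, τ = 107.9 × 1.1 = 118.7 N·m counterclockwise.
Net load moment about support B = 87.31 N·m counterclockwise.
Reaction R at support A is upward at 5.87 m, arm 4.27 m → moment R × 4.27 clockwise.
Setting net torque to zero: R × 4.27 = 87.31 → R = 20.4 N.

R_A ≈ 20.4 N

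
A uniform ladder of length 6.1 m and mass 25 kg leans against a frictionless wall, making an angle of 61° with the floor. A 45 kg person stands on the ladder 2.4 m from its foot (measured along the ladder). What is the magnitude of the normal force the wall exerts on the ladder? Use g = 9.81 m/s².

Take moments about the foot of the ladder.
Ladder weight 25×9.81 = 245.2 N acts at 3.05 m along the ladder; its horizontal arm is 3.05·cos61° = 1.479 m → τ = 362.7 N·m clockwise.
Person: 45×9.81 = 441.5 N at 2.4 m → arm 1.164 m → τ = 513.9 N·m clockwise.
Wall normal N acts horizontally at the top; its moment arm is the height L sinθ = 6.1·sin61° = 5.335 m, counterclockwise.
For rotational equilibrium, N × 5.335 = 876.6, so N = 164 N.

N_wall ≈ 164 N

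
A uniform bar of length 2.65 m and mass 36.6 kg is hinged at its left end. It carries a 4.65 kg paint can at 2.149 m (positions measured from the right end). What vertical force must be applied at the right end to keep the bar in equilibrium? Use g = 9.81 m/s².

F ≈ 188 N

About the left end:
Beam weight: 36.6 × 9.81 = 359 N down at 1.325 m → arm 1.325 m, τ = 359 × 1.325 = 475.7 N·m clockwise.
Paint can: 4.65 × 9.81 = 45.62 N down at 2.149 m → arm 0.501 m, τ = 45.62 × 0.501 = 22.86 N·m clockwise.
Net moment of the loads = 498.6 N·m clockwise.
The upward force F acts at the right end, arm 2.65 m, giving F × 2.65 counterclockwise.
Στ = 0 ⇒ F × 2.65 = 498.6 ⇒ F = 498.6 / 2.65 = 188 N.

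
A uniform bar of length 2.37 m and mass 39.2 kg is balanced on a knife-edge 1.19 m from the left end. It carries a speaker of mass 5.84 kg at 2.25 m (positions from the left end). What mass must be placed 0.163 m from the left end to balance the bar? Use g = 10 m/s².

m ≈ 5.84 kg

About the knife-edge (at 1.19 m from the left end):
Beam weight: 39.2 × 10 = 392 N down at 1.185 m → arm 0.005 m, τ = 392 × 0.005 = 1.96 N·m counterclockwise.
Speaker: 5.84 × 10 = 58.4 N down at 2.25 m → arm 1.06 m, τ = 58.4 × 1.06 = 61.9 N·m clockwise.
Net moment of known loads = 59.94 N·m clockwise.
An unknown mass m at 0.163 m has arm 1.027 m; its moment is m·g·1.027 counterclockwise.
Στ = 0 ⇒ m × 10 × 1.027 = 59.94 ⇒ m = 59.94 / (10 × 1.027) = 5.84 kg.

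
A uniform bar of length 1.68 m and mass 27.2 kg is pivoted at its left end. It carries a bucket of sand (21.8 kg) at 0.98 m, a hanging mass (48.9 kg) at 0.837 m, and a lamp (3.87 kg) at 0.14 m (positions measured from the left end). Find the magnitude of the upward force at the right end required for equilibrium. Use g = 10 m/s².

F ≈ 510 N

Sum moments about the left end (the unknown pivot reaction has zero arm there).
Beam weight: 27.2 × 10 = 272 N down at 0.84 m → arm 0.84 m, τ = 272 × 0.84 = 228.5 N·m clockwise.
Bucket of sand: 21.8 × 10 = 218 N down at 0.98 m → arm 0.98 m, τ = 218 × 0.98 = 213.6 N·m clockwise.
Hanging mass: 48.9 × 10 = 489 N down at 0.837 m → arm 0.837 m, τ = 489 × 0.837 = 409.3 N·m clockwise.
Lamp: 3.87 × 10 = 38.7 N down at 0.14 m → arm 0.14 m, τ = 38.7 × 0.14 = 5.418 N·m clockwise.
Net moment of the loads = 856.8 N·m clockwise.
The upward force F acts at the right end, arm 1.68 m, giving F × 1.68 counterclockwise.
Στ = 0 ⇒ F × 1.68 = 856.8 ⇒ F = 856.8 / 1.68 = 510 N.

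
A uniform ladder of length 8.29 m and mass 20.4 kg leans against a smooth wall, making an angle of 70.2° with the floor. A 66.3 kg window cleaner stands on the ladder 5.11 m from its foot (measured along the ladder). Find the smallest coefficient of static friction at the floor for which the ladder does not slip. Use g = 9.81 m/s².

μ_min ≈ 0.212

Choose the foot of the ladder as the axis so the floor normal and friction both act there and drop out.
Ladder weight 20.4×9.81 = 200.1 N acts at 4.145 m along the ladder; its horizontal arm is 4.145·cos70.2° = 1.404 m → τ = 280.9 N·m clockwise.
Window cleaner: 66.3×9.81 = 650.4 N at 5.11 m → arm 1.731 m → τ = 1126 N·m clockwise.
Wall normal N acts horizontally at the top; its moment arm is the height L sinθ = 8.29·sin70.2° = 7.8 m, counterclockwise.
Balancing moments: N × 7.8 = 1407, giving N = 180.4 N.
ΣFx = 0 ⇒ f = N_wall = 180.4 N. ΣFy = 0 ⇒ N_floor = 850.5 N.
μ_min = f / N_floor = 180.4 / 850.5 = 0.212.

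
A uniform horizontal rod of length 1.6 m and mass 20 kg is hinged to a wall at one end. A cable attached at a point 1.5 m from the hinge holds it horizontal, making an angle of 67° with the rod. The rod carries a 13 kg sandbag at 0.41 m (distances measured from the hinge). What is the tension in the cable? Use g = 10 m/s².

Taking torques about the hinge:
Beam weight: 20 × 10 = 200 N down at 0.8 m → arm 0.8 m, τ = 200 × 0.8 = 160 N·m clockwise.
Sandbag: 13 × 10 = 130 N down at 0.41 m → arm 0.41 m, τ = 130 × 0.41 = 53.3 N·m clockwise.
Total clockwise load moment = 213.3 N·m.
The cable tension T acts at 1.5 m; only its component perpendicular to the rod, T sinθ, produces torque. sin 67° = 0.9205.
Στ = 0 ⇒ T × 1.5 × 0.9205 = 213.3 ⇒ T = 213.3 / 1.381 = 154 N.

T ≈ 154 N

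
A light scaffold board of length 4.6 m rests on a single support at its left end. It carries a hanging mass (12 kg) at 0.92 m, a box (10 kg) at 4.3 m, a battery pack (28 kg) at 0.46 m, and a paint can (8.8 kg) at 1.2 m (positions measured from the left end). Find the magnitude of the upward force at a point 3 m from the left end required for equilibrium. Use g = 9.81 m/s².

F ≈ 253 N

Choose the left end as the axis so the unknown pivot reaction has zero arm there.
Hanging mass: 12 × 9.81 = 117.7 N down at 0.92 m → arm 0.92 m, τ = 117.7 × 0.92 = 108.3 N·m clockwise.
Box: 10 × 9.81 = 98.1 N down at 4.3 m → arm 4.3 m, τ = 98.1 × 4.3 = 421.8 N·m clockwise.
Battery pack: 28 × 9.81 = 274.7 N down at 0.46 m → arm 0.46 m, τ = 274.7 × 0.46 = 126.4 N·m clockwise.
Paint can: 8.8 × 9.81 = 86.33 N down at 1.2 m → arm 1.2 m, τ = 86.33 × 1.2 = 103.6 N·m clockwise.
Net moment of the loads = 760.1 N·m clockwise.
The upward force F acts at a point 3 m from the left end, arm 3 m, giving F × 3 counterclockwise.
Στ = 0 ⇒ F × 3 = 760.1 ⇒ F = 760.1 / 3 = 253 N.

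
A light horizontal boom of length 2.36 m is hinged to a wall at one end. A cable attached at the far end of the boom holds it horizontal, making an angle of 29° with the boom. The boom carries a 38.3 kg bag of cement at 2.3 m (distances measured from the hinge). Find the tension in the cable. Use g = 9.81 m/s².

About the hinge:
Bag of cement: 38.3 × 9.81 = 375.7 N down at 2.3 m → arm 2.3 m, τ = 375.7 × 2.3 = 864.1 N·m clockwise.
Total clockwise load moment = 864.1 N·m.
The cable tension T acts at 2.36 m; only its component perpendicular to the boom, T sinθ, produces torque. sin 29° = 0.4848.
Balancing moments: T × 2.36 × 0.4848 = 864.1, giving T = 864.1 / 1.144 = 755 N.

T ≈ 755 N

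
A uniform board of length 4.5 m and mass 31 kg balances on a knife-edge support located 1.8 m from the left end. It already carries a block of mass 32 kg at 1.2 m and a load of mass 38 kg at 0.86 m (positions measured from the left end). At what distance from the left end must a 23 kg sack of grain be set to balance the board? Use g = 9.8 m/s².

x ≈ 3.58 m from the left end

About the knife-edge support (at 1.8 m from the left end):
Beam weight: 31 × 9.8 = 303.8 N down at 2.25 m → arm 0.45 m, τ = 303.8 × 0.45 = 136.7 N·m clockwise.
Block: 32 × 9.8 = 313.6 N down at 1.2 m → arm 0.6 m, τ = 313.6 × 0.6 = 188.2 N·m counterclockwise.
Load: 38 × 9.8 = 372.4 N down at 0.86 m → arm 0.94 m, τ = 372.4 × 0.94 = 350.1 N·m counterclockwise.
Net moment of existing loads = 401.6 N·m counterclockwise.
The sack of grain weighs 23 × 9.8 = 225.4 N and must supply an equal clockwise moment, so its lever arm about the knife-edge support is 401.6 / 225.4 = 1.78 m.
That puts it at 1.8 + 1.78 = 3.58 m from the left end.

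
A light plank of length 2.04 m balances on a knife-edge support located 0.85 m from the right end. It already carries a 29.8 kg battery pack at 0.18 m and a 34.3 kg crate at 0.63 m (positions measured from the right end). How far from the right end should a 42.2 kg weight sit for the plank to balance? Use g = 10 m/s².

Take moments about the knife-edge support (at 0.85 m from the right end).
Battery pack: 29.8 × 10 = 298 N down at 0.18 m → arm 0.67 m, τ = 298 × 0.67 = 199.7 N·m clockwise.
Crate: 34.3 × 10 = 343 N down at 0.63 m → arm 0.22 m, τ = 343 × 0.22 = 75.46 N·m clockwise.
Net moment of existing loads = 275.2 N·m clockwise.
The weight weighs 42.2 × 10 = 422 N and must supply an equal counterclockwise moment, so its lever arm about the knife-edge support is 275.2 / 422 = 0.652 m.
That puts it at 0.85 + 0.652 = 1.5 m from the right end.

x ≈ 1.5 m from the right end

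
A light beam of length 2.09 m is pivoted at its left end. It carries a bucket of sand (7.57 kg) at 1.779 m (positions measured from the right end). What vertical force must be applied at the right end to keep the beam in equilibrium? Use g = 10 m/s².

About the left end:
Bucket of sand: 7.57 × 10 = 75.7 N down at 1.779 m → arm 0.311 m, τ = 75.7 × 0.311 = 23.54 N·m clockwise.
Net moment of the loads = 23.54 N·m clockwise.
The upward force F acts at the right end, arm 2.09 m, giving F × 2.09 counterclockwise.
For rotational equilibrium, F × 2.09 = 23.54, so F = 23.54 / 2.09 = 11.3 N.

F ≈ 11.3 N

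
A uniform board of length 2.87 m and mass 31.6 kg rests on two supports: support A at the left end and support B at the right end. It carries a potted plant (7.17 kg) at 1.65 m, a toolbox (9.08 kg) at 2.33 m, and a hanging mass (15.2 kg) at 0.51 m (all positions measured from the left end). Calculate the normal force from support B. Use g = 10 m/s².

R_B ≈ 300 N

About support A:
Beam weight: 31.6 × 10 = 316 N down at 1.435 m → arm 1.435 m, τ = 316 × 1.435 = 453.5 N·m clockwise.
Potted plant: 7.17 × 10 = 71.7 N down at 1.65 m → arm 1.65 m, τ = 71.7 × 1.65 = 118.3 N·m clockwise.
Toolbox: 9.08 × 10 = 90.8 N down at 2.33 m → arm 2.33 m, τ = 90.8 × 2.33 = 211.6 N·m clockwise.
Hanging mass: 15.2 × 10 = 152 N down at 0.51 m → arm 0.51 m, τ = 152 × 0.51 = 77.52 N·m clockwise.
Net load moment about support A = 860.9 N·m clockwise.
Reaction R at support B is upward at 2.87 m, arm 2.87 m → moment R × 2.87 counterclockwise.
Balancing moments: R × 2.87 = 860.9, giving R = 300 N.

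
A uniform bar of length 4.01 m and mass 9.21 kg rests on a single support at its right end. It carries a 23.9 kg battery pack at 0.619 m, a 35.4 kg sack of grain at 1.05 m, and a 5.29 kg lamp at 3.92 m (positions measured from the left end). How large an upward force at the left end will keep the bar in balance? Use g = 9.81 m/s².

F ≈ 501 N

About the right end:
Beam weight: 9.21 × 9.81 = 90.35 N down at 2.005 m → arm 2.005 m, τ = 90.35 × 2.005 = 181.2 N·m counterclockwise.
Battery pack: 23.9 × 9.81 = 234.5 N down at 0.619 m → arm 3.391 m, τ = 234.5 × 3.391 = 795.2 N·m counterclockwise.
Sack of grain: 35.4 × 9.81 = 347.3 N down at 1.05 m → arm 2.96 m, τ = 347.3 × 2.96 = 1028 N·m counterclockwise.
Lamp: 5.29 × 9.81 = 51.89 N down at 3.92 m → arm 0.09 m, τ = 51.89 × 0.09 = 4.67 N·m counterclockwise.
Net moment of the loads = 2009 N·m counterclockwise.
The upward force F acts at the left end, arm 4.01 m, giving F × 4.01 clockwise.
Balancing moments: F × 4.01 = 2009, giving F = 2009 / 4.01 = 501 N.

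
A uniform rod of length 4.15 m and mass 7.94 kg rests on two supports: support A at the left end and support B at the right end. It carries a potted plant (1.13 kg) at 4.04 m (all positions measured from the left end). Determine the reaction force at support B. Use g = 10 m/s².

Sum moments about support A (its reaction then has zero moment arm).
Beam weight: 7.94 × 10 = 79.4 N down at 2.075 m → arm 2.075 m, τ = 79.4 × 2.075 = 164.8 N·m clockwise.
Potted plant: 1.13 × 10 = 11.3 N down at 4.04 m → arm 4.04 m, τ = 11.3 × 4.04 = 45.65 N·m clockwise.
Net load moment about support A = 210.5 N·m clockwise.
Reaction R at support B is upward at 4.15 m, arm 4.15 m → moment R × 4.15 counterclockwise.
For rotational equilibrium, R × 4.15 = 210.5, so R = 50.7 N.

R_B ≈ 50.7 N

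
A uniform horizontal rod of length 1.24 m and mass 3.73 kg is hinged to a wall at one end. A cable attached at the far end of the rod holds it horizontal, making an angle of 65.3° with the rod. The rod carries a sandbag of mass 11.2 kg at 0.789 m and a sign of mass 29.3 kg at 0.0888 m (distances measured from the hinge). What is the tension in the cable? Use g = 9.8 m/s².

Take moments about the hinge.
Beam weight: 3.73 × 9.8 = 36.55 N down at 0.62 m → arm 0.62 m, τ = 36.55 × 0.62 = 22.66 N·m clockwise.
Sandbag: 11.2 × 9.8 = 109.8 N down at 0.789 m → arm 0.789 m, τ = 109.8 × 0.789 = 86.63 N·m clockwise.
Sign: 29.3 × 9.8 = 287.1 N down at 0.0888 m → arm 0.0888 m, τ = 287.1 × 0.0888 = 25.49 N·m clockwise.
Total clockwise load moment = 134.8 N·m.
The cable tension T acts at 1.24 m; only its component perpendicular to the rod, T sinθ, produces torque. sin 65.3° = 0.9085.
Balancing moments: T × 1.24 × 0.9085 = 134.8, giving T = 134.8 / 1.127 = 120 N.

T ≈ 120 N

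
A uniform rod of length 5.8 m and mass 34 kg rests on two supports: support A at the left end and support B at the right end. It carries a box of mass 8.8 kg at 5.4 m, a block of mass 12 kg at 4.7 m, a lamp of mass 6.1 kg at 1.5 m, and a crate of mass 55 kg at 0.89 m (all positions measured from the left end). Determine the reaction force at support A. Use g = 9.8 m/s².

R_A ≈ 695 N

Take moments about support B.
Beam weight: 34 × 9.8 = 333.2 N down at 2.9 m → arm 2.9 m, τ = 333.2 × 2.9 = 966.3 N·m counterclockwise.
Box: 8.8 × 9.8 = 86.24 N down at 5.4 m → arm 0.4 m, τ = 86.24 × 0.4 = 34.5 N·m counterclockwise.
Block: 12 × 9.8 = 117.6 N down at 4.7 m → arm 1.1 m, τ = 117.6 × 1.1 = 129.4 N·m counterclockwise.
Lamp: 6.1 × 9.8 = 59.78 N down at 1.5 m → arm 4.3 m, τ = 59.78 × 4.3 = 257.1 N·m counterclockwise.
Crate: 55 × 9.8 = 539 N down at 0.89 m → arm 4.91 m, τ = 539 × 4.91 = 2646 N·m counterclockwise.
Net load moment about support B = 4033 N·m counterclockwise.
Reaction R at support A is upward at 0 m, arm 5.8 m → moment R × 5.8 clockwise.
Balancing moments: R × 5.8 = 4033, giving R = 695 N.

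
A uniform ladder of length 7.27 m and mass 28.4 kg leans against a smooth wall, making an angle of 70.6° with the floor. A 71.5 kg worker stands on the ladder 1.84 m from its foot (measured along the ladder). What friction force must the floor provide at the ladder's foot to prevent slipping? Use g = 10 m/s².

f ≈ 114 N

Choose the foot of the ladder as the axis so the floor normal and friction both act there and drop out.
Ladder weight 28.4×10 = 284 N acts at 3.635 m along the ladder; its horizontal arm is 3.635·cos70.6° = 1.207 m → τ = 342.8 N·m clockwise.
Worker: 71.5×10 = 715 N at 1.84 m → arm 0.6112 m → τ = 437 N·m clockwise.
Wall normal N acts horizontally at the top; its moment arm is the height L sinθ = 7.27·sin70.6° = 6.857 m, counterclockwise.
For rotational equilibrium, N × 6.857 = 779.8, so N = 114 N.
ΣFx = 0: friction at the foot balances the wall's push, so f = N_wall = 114 N.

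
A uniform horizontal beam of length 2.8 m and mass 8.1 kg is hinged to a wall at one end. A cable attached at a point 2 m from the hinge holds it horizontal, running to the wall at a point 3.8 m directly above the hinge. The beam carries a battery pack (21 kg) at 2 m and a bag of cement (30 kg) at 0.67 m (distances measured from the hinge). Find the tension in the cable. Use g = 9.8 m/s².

T ≈ 407 N

Sum moments about the hinge (the unknown hinge reaction has zero arm there).
Beam weight: 8.1 × 9.8 = 79.38 N down at 1.4 m → arm 1.4 m, τ = 79.38 × 1.4 = 111.1 N·m clockwise.
Battery pack: 21 × 9.8 = 205.8 N down at 2 m → arm 2 m, τ = 205.8 × 2 = 411.6 N·m clockwise.
Bag of cement: 30 × 9.8 = 294 N down at 0.67 m → arm 0.67 m, τ = 294 × 0.67 = 197 N·m clockwise.
Total clockwise load moment = 719.7 N·m.
The cable tension T acts at 2 m; only its component perpendicular to the beam, T sinθ, produces torque. sinθ = h/√(h²+d²) = 3.8/√(3.8²+2²) = 0.8849.
For rotational equilibrium, T × 2 × 0.8849 = 719.7, so T = 719.7 / 1.77 = 407 N.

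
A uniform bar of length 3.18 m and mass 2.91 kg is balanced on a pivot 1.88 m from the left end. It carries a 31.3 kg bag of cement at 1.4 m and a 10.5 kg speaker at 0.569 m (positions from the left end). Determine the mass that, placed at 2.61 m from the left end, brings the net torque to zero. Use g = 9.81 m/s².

Sum moments about the pivot (at 1.88 m from the left end) (the support reaction has zero arm there).
Beam weight: 2.91 × 9.81 = 28.55 N down at 1.59 m → arm 0.29 m, τ = 28.55 × 0.29 = 8.279 N·m counterclockwise.
Bag of cement: 31.3 × 9.81 = 307.1 N down at 1.4 m → arm 0.48 m, τ = 307.1 × 0.48 = 147.4 N·m counterclockwise.
Speaker: 10.5 × 9.81 = 103 N down at 0.569 m → arm 1.311 m, τ = 103 × 1.311 = 135 N·m counterclockwise.
Net moment of known loads = 290.7 N·m counterclockwise.
An unknown mass m at 2.61 m has arm 0.73 m; its moment is m·g·0.73 clockwise.
Στ = 0 ⇒ m × 9.81 × 0.73 = 290.7 ⇒ m = 290.7 / (9.81 × 0.73) = 40.6 kg.

m ≈ 40.6 kg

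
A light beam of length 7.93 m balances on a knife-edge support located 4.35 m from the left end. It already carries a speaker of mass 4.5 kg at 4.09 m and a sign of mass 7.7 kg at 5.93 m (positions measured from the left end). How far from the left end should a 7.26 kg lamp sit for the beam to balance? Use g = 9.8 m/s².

x ≈ 2.84 m from the left end

About the knife-edge support (at 4.35 m from the left end):
Speaker: 4.5 × 9.8 = 44.1 N down at 4.09 m → arm 0.26 m, τ = 44.1 × 0.26 = 11.47 N·m counterclockwise.
Sign: 7.7 × 9.8 = 75.46 N down at 5.93 m → arm 1.58 m, τ = 75.46 × 1.58 = 119.2 N·m clockwise.
Net moment of existing loads = 107.7 N·m clockwise.
The lamp weighs 7.26 × 9.8 = 71.15 N and must supply an equal counterclockwise moment, so its lever arm about the knife-edge support is 107.7 / 71.15 = 1.51 m.
That puts it at 4.35 − 1.51 = 2.84 m from the left end.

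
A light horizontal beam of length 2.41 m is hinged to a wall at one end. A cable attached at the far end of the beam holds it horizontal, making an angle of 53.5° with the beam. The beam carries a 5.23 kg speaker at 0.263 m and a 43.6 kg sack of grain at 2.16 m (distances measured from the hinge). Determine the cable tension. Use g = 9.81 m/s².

About the hinge:
Speaker: 5.23 × 9.81 = 51.31 N down at 0.263 m → arm 0.263 m, τ = 51.31 × 0.263 = 13.49 N·m clockwise.
Sack of grain: 43.6 × 9.81 = 427.7 N down at 2.16 m → arm 2.16 m, τ = 427.7 × 2.16 = 923.8 N·m clockwise.
Total clockwise load moment = 937.3 N·m.
The cable tension T acts at 2.41 m; only its component perpendicular to the beam, T sinθ, produces torque. sin 53.5° = 0.8039.
Balancing moments: T × 2.41 × 0.8039 = 937.3, giving T = 937.3 / 1.937 = 484 N.

T ≈ 484 N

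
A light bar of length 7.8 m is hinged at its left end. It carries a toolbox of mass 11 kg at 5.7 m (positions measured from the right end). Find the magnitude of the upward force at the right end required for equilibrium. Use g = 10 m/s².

F ≈ 29.6 N

About the left end:
Toolbox: 11 × 10 = 110 N down at 5.7 m → arm 2.1 m, τ = 110 × 2.1 = 231 N·m clockwise.
Net moment of the loads = 231 N·m clockwise.
The upward force F acts at the right end, arm 7.8 m, giving F × 7.8 counterclockwise.
Balancing moments: F × 7.8 = 231, giving F = 231 / 7.8 = 29.6 N.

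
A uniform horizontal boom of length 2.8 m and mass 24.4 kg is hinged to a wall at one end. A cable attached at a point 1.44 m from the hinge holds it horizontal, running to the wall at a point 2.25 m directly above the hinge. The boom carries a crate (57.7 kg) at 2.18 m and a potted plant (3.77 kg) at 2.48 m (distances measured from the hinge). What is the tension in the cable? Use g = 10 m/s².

Taking torques about the hinge:
Beam weight: 24.4 × 10 = 244 N down at 1.4 m → arm 1.4 m, τ = 244 × 1.4 = 341.6 N·m clockwise.
Crate: 57.7 × 10 = 577 N down at 2.18 m → arm 2.18 m, τ = 577 × 2.18 = 1258 N·m clockwise.
Potted plant: 3.77 × 10 = 37.7 N down at 2.48 m → arm 2.48 m, τ = 37.7 × 2.48 = 93.5 N·m clockwise.
Total clockwise load moment = 1693 N·m.
The cable tension T acts at 1.44 m; only its component perpendicular to the boom, T sinθ, produces torque. sinθ = h/√(h²+d²) = 2.25/√(2.25²+1.44²) = 0.8423.
For rotational equilibrium, T × 1.44 × 0.8423 = 1693, so T = 1693 / 1.213 = 1400 N.

T ≈ 1400 N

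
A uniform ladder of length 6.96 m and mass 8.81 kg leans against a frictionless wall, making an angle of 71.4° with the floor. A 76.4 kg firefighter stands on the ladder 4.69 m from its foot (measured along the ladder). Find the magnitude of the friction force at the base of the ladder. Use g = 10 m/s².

Choose the foot of the ladder as the axis so the floor normal and friction both act there and drop out.
Ladder weight 8.81×10 = 88.1 N acts at 3.48 m along the ladder; its horizontal arm is 3.48·cos71.4° = 1.11 m → τ = 97.79 N·m clockwise.
Firefighter: 76.4×10 = 764 N at 4.69 m → arm 1.496 m → τ = 1143 N·m clockwise.
Wall normal N acts horizontally at the top; its moment arm is the height L sinθ = 6.96·sin71.4° = 6.596 m, counterclockwise.
Balancing moments: N × 6.596 = 1241, giving N = 188 N.
ΣFx = 0: friction at the foot balances the wall's push, so f = N_wall = 188 N.

f ≈ 188 N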